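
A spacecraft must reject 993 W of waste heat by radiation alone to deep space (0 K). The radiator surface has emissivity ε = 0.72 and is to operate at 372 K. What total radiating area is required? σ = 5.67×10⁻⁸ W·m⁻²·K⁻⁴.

A ≈ 1.27 m²

P = εσA T⁴ ⇒ A = P/(εσT⁴).
T⁴ = 1.915×10¹⁰ K⁴.
A = 993/(0.72 × 5.67×10⁻⁸ × 1.915×10¹⁰).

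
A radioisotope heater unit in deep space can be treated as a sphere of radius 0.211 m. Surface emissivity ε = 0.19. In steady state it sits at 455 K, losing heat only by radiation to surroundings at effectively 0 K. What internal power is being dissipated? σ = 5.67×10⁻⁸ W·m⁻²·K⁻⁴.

P ≈ 258 W

Steady state: P = εσA T⁴.
A = 4πr² = 0.5595 m²; T⁴ = (455)⁴ = 4.286×10¹⁰ K⁴.
P = 0.19 × 5.67×10⁻⁸ × 0.5595 × 4.286×10¹⁰.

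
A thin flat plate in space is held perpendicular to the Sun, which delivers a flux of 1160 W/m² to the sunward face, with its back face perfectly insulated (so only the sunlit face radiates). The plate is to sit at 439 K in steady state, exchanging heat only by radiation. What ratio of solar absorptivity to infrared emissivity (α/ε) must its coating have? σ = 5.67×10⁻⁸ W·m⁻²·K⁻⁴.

α/ε ≈ 1.82

Balance: αS·A = εσ·1A·T⁴ ⇒ α/ε = σT⁴/S.
α/ε = 5.67×10⁻⁸·(439)⁴/1160 = 5.67×10⁻⁸·3.714×10¹⁰/1160.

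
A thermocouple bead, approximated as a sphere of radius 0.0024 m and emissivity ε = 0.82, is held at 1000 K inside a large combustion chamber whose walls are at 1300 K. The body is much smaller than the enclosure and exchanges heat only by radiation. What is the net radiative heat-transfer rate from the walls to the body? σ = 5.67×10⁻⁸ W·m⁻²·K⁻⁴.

For a small grey body in a large enclosure: P_net = εσA(T_body⁴ − T_wall⁴).
A = 4πr² = 7.238×10⁻⁵ m²; T_body⁴ − T_wall⁴ = 1.000×10¹² − 2.856×10¹² = -1.856×10¹² K⁴.
|P_net| = 0.82·5.67×10⁻⁸·7.238×10⁻⁵·1.856×10¹².

P_net ≈ 6.25 W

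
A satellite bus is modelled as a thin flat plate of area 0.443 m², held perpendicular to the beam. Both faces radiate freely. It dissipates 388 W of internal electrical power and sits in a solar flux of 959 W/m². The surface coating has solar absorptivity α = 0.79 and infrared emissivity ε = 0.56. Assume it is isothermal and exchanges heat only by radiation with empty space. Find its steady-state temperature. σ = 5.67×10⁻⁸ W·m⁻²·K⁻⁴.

T ≈ 400 K

At steady state, absorbed solar power + internal power = radiated power.
Absorbed: α·S·A_cross = 0.79·959·0.4430 = 335.6 W (cross-section A).
Total input = 335.6 + 388 = 723.6 W.
Radiated: εσ·A_surf·T⁴ with A_surf = 2A = 0.8860 m².
T⁴ = 723.6/(0.56·5.67×10⁻⁸·0.8860) = 2.572×10¹⁰ K⁴.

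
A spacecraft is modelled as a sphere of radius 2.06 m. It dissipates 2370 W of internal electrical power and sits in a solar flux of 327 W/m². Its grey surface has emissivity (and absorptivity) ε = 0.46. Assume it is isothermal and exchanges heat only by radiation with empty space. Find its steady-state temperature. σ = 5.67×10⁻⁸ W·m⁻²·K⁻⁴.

T ≈ 237 K

At steady state, absorbed solar power + internal power = radiated power.
Absorbed: α·S·A_cross = 0.46·327·13.33 = 2005 W (cross-section πr²).
Total input = 2005 + 2370 = 4375 W.
Radiated: εσ·A_surf·T⁴ with A_surf = 4πr² = 53.33 m².
T⁴ = 4375/(0.46·5.67×10⁻⁸·53.33) = 3.146×10⁹ K⁴.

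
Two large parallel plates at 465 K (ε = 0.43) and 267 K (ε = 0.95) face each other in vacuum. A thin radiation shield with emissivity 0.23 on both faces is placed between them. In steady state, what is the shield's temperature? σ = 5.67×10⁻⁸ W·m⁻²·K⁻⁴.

T_s ≈ 391 K

In steady state the net flux on the hot side equals that on the cold side.
σ(T₁⁴−T_s⁴)/D₁ = σ(T_s⁴−T₂⁴)/D₂, with D₁ = 1/ε₁+1/ε_s−1 = 5.673, D₂ = 1/ε_s+1/ε₂−1 = 4.400.
Solve for T_s⁴: T_s⁴ = (D₂·T₁⁴ + D₁·T₂⁴)/(D₁+D₂) = 2.328×10¹⁰ K⁴.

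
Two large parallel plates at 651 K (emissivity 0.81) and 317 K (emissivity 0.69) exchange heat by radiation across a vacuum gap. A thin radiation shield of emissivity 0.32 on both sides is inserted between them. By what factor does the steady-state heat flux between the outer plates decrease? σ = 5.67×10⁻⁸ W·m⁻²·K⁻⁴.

Without shield: q₀ = σΔ(T⁴)/(1/ε₁+1/ε₂−1) with denominator 1.684.
With shield the two gaps are in series; the resistances add: (1/ε₁+1/ε_s−1)+(1/ε_s+1/ε₂−1) = 3.360+3.574 = 6.934.
Heat-flux ratio q₀/q = 6.934/1.684.

factor ≈ 4.12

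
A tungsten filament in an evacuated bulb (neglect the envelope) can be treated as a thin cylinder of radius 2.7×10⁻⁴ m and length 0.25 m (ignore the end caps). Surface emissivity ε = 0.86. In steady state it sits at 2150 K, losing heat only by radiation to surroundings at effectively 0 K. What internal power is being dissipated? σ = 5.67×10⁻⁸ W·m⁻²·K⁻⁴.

P ≈ 442 W

Steady state: P = εσA T⁴.
A = 2πrL = 4.241×10⁻⁴ m²; T⁴ = (2150)⁴ = 2.137×10¹³ K⁴.
P = 0.86 × 5.67×10⁻⁸ × 4.241×10⁻⁴ × 2.137×10¹³.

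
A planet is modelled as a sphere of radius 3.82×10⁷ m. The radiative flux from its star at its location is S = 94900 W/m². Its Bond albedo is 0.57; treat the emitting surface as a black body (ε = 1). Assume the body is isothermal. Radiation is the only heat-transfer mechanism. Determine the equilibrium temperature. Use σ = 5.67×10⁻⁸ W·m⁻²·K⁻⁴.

T ≈ 651 K

At equilibrium, absorbed power = emitted power.
Absorbing cross-section = πr² = 4.584×10¹⁵ m²; emitting surface = 4πr² = 1.834×10¹⁶ m² (ratio 4).
(1−a)S·A_cross = εσ·A_surf·T⁴  ⇒  T⁴ = (1−a)S/(4σ).
T⁴ = 0.430·94900/(4·5.67×10⁻⁸) = 1.799×10¹¹ K⁴.
T = (1.799×10¹¹)^(1/4).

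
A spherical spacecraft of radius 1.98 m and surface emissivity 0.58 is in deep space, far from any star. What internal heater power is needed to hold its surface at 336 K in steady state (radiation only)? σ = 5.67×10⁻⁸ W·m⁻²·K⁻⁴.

P = εσ·4πr²·T⁴.
4πr² = 49.27 m²; T⁴ = 1.275×10¹⁰ K⁴.
P = 0.58·5.67×10⁻⁸·49.27·1.275×10¹⁰.

P ≈ 20600 W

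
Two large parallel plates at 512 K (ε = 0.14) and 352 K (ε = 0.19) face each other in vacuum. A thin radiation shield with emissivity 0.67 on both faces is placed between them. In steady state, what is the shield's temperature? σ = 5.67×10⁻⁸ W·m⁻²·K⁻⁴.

T_s ≈ 442 K

In steady state the net flux on the hot side equals that on the cold side.
σ(T₁⁴−T_s⁴)/D₁ = σ(T_s⁴−T₂⁴)/D₂, with D₁ = 1/ε₁+1/ε_s−1 = 7.635, D₂ = 1/ε_s+1/ε₂−1 = 5.756.
Solve for T_s⁴: T_s⁴ = (D₂·T₁⁴ + D₁·T₂⁴)/(D₁+D₂) = 3.829×10¹⁰ K⁴.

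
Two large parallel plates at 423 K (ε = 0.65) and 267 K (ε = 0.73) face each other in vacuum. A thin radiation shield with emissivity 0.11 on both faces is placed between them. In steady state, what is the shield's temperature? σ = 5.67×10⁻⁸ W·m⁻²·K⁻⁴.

T_s ≈ 368 K

In steady state the net flux on the hot side equals that on the cold side.
σ(T₁⁴−T_s⁴)/D₁ = σ(T_s⁴−T₂⁴)/D₂, with D₁ = 1/ε₁+1/ε_s−1 = 9.629, D₂ = 1/ε_s+1/ε₂−1 = 9.461.
Solve for T_s⁴: T_s⁴ = (D₂·T₁⁴ + D₁·T₂⁴)/(D₁+D₂) = 1.843×10¹⁰ K⁴.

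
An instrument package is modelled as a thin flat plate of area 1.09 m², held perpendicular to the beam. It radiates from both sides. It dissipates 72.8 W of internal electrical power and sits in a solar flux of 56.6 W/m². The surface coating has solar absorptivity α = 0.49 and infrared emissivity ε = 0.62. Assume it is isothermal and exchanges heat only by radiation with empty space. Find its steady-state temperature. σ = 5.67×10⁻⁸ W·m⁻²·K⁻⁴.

At steady state, absorbed solar power + internal power = radiated power.
Absorbed: α·S·A_cross = 0.49·56.6·1.090 = 30.23 W (cross-section A).
Total input = 30.23 + 72.8 = 103.0 W.
Radiated: εσ·A_surf·T⁴ with A_surf = 2A = 2.180 m².
T⁴ = 103.0/(0.62·5.67×10⁻⁸·2.180) = 1.344×10⁹ K⁴.

T ≈ 191 K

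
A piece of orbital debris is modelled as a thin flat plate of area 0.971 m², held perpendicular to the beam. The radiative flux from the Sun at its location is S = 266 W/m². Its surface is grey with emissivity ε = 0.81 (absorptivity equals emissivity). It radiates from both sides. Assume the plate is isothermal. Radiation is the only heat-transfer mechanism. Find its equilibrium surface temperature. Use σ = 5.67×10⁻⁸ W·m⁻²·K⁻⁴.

T ≈ 220 K

At equilibrium, absorbed power = emitted power.
Absorbing cross-section = A = 0.9710 m²; emitting surface = 2A = 1.942 m² (ratio 2).
εS·A_cross = εσ·A_surf·T⁴  ⇒  T⁴ = S/(2σ)   (ε cancels).
T⁴ = 266/(2·5.67×10⁻⁸) = 2.346×10⁹ K⁴.
T = (2.346×10⁹)^(1/4).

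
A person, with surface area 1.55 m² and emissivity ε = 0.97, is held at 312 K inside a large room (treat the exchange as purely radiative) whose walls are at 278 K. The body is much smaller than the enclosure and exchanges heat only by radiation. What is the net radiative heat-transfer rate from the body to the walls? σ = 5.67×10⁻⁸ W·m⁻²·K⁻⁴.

P_net ≈ 299 W

For a small grey body in a large enclosure: P_net = εσA(T_body⁴ − T_wall⁴).
A = 1.55 m²; T_body⁴ − T_wall⁴ = 9.476×10⁹ − 5.973×10⁹ = 3.503×10⁹ K⁴.
|P_net| = 0.97·5.67×10⁻⁸·1.550·3.503×10⁹.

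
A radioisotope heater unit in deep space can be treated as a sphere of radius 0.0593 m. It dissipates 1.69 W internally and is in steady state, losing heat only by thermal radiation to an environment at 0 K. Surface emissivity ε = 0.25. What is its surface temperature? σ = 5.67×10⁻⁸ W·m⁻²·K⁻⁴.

Steady state: internal power = radiated power, P = εσA T⁴.
Radiating area A = 4πr² = 0.04419 m².
T⁴ = P/(εσA) = 1.69/(0.25·5.67×10⁻⁸·0.04419) = 2.698×10⁹ K⁴.
T = (2.698×10⁹)^(1/4).

T ≈ 228 K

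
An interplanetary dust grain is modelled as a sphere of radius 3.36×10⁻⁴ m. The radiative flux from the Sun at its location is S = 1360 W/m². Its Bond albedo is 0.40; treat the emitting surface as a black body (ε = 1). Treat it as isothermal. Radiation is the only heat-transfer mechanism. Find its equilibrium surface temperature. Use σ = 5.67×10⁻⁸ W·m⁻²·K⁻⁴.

T ≈ 245 K

At equilibrium, absorbed power = emitted power.
Absorbing cross-section = πr² = 3.547×10⁻⁷ m²; emitting surface = 4πr² = 1.419×10⁻⁶ m² (ratio 4).
(1−a)S·A_cross = εσ·A_surf·T⁴  ⇒  T⁴ = (1−a)S/(4σ).
T⁴ = 0.600·1360/(4·5.67×10⁻⁸) = 3.598×10⁹ K⁴.
T = (3.598×10⁹)^(1/4).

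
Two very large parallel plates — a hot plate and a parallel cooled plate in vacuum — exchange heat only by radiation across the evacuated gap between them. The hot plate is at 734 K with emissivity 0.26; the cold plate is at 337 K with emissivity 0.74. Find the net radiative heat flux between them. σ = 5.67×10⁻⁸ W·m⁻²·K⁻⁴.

q ≈ 3750 W/m²

For two infinite grey parallel plates, q = σ(T₁⁴ − T₂⁴)/(1/ε₁ + 1/ε₂ − 1).
T₁⁴ − T₂⁴ = 2.903×10¹¹ − 1.290×10¹⁰ = 2.774×10¹¹ K⁴.
1/ε₁ + 1/ε₂ − 1 = 3.846 + 1.351 − 1 = 4.198.
q = 5.67×10⁻⁸ × 2.774×10¹¹ / 4.198.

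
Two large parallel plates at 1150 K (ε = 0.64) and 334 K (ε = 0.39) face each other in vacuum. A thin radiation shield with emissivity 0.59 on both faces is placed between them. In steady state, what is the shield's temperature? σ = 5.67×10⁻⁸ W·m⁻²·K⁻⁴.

T_s ≈ 1010 K

In steady state the net flux on the hot side equals that on the cold side.
σ(T₁⁴−T_s⁴)/D₁ = σ(T_s⁴−T₂⁴)/D₂, with D₁ = 1/ε₁+1/ε_s−1 = 2.257, D₂ = 1/ε_s+1/ε₂−1 = 3.259.
Solve for T_s⁴: T_s⁴ = (D₂·T₁⁴ + D₁·T₂⁴)/(D₁+D₂) = 1.038×10¹² K⁴.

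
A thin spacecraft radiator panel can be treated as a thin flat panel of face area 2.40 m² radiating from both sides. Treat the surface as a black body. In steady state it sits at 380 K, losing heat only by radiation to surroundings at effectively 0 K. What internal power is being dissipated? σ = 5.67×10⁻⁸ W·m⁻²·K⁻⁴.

P ≈ 5670 W

Steady state: P = εσA T⁴.
A = 2·2.40 = 4.800 m²; T⁴ = (380)⁴ = 2.085×10¹⁰ K⁴.
P = 1.0 × 5.67×10⁻⁸ × 4.800 × 2.085×10¹⁰.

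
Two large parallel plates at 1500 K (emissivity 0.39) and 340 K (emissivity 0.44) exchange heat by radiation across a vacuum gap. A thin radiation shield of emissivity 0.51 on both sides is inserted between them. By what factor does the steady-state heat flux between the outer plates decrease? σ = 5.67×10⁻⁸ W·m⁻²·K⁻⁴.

Without shield: q₀ = σΔ(T⁴)/(1/ε₁+1/ε₂−1) with denominator 3.837.
With shield the two gaps are in series; the resistances add: (1/ε₁+1/ε_s−1)+(1/ε_s+1/ε₂−1) = 3.525+3.234 = 6.758.
Heat-flux ratio q₀/q = 6.758/3.837.

factor ≈ 1.76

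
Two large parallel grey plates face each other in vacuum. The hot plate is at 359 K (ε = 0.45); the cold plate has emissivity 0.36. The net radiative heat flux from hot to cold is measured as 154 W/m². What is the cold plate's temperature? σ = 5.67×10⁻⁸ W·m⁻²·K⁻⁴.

q = σ(T₁⁴ − T₂⁴)/(1/ε₁ + 1/ε₂ − 1); denominator = 4.000.
T₂⁴ = T₁⁴ − q·(1/ε₁+1/ε₂−1)/σ = 1.661×10¹⁰ − 154·4.000/5.67×10⁻⁸
    = 5.746×10⁹ K⁴.

T₂ ≈ 275 K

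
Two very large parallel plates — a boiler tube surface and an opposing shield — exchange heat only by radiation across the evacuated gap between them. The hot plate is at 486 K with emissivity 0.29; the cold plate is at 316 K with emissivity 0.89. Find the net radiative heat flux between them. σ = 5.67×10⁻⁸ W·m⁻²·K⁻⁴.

For two infinite grey parallel plates, q = σ(T₁⁴ − T₂⁴)/(1/ε₁ + 1/ε₂ − 1).
T₁⁴ − T₂⁴ = 5.579×10¹⁰ − 9.971×10⁹ = 4.582×10¹⁰ K⁴.
1/ε₁ + 1/ε₂ − 1 = 3.448 + 1.124 − 1 = 3.572.
q = 5.67×10⁻⁸ × 4.582×10¹⁰ / 3.572.

q ≈ 727 W/m²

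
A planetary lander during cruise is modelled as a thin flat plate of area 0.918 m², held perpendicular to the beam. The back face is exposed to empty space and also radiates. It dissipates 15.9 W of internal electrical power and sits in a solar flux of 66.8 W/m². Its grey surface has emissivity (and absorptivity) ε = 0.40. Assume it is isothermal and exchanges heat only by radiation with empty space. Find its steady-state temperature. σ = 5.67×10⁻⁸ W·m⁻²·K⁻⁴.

T ≈ 177 K

At steady state, absorbed solar power + internal power = radiated power.
Absorbed: α·S·A_cross = 0.40·66.8·0.9180 = 24.53 W (cross-section A).
Total input = 24.53 + 15.9 = 40.43 W.
Radiated: εσ·A_surf·T⁴ with A_surf = 2A = 1.836 m².
T⁴ = 40.43/(0.40·5.67×10⁻⁸·1.836) = 9.709×10⁸ K⁴.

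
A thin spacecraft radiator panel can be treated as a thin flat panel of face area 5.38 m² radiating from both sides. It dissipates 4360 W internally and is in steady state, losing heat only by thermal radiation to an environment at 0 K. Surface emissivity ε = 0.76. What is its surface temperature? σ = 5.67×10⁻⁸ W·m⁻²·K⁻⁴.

T ≈ 311 K

Steady state: internal power = radiated power, P = εσA T⁴.
Radiating area A = 2·5.38 = 10.76 m².
T⁴ = P/(εσA) = 4360/(0.76·5.67×10⁻⁸·10.76) = 9.403×10⁹ K⁴.
T = (9.403×10⁹)^(1/4).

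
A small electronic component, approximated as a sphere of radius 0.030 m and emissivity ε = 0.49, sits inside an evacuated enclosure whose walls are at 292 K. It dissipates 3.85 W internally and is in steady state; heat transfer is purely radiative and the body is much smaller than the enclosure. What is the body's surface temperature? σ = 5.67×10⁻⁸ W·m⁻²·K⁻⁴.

T ≈ 374 K

For a small grey body in a large enclosure, net radiated power = εσA(T⁴ − T_w⁴).
Steady state: P = εσA(T⁴ − T_w⁴) with A = 4πr² = 0.01131 m².
T⁴ = P/(εσA) + T_w⁴ = 3.85/(0.49·5.67×10⁻⁸·0.01131) + (292)⁴
    = 1.225×10¹⁰ + 7.270×10⁹ = 1.952×10¹⁰ K⁴.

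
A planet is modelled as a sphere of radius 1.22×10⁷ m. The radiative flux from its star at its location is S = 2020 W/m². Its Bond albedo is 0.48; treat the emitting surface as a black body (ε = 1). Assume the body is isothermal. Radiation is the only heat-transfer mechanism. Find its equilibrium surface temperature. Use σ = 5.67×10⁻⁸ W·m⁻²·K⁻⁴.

T ≈ 261 K

At equilibrium, absorbed power = emitted power.
Absorbing cross-section = πr² = 4.676×10¹⁴ m²; emitting surface = 4πr² = 1.870×10¹⁵ m² (ratio 4).
(1−a)S·A_cross = εσ·A_surf·T⁴  ⇒  T⁴ = (1−a)S/(4σ).
T⁴ = 0.520·2020/(4·5.67×10⁻⁸) = 4.631×10⁹ K⁴.
T = (4.631×10⁹)^(1/4).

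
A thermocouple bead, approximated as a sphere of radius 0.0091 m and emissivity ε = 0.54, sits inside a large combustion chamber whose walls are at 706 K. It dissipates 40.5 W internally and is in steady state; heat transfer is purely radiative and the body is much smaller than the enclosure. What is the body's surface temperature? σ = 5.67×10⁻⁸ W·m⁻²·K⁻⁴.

T ≈ 1110 K

For a small grey body in a large enclosure, net radiated power = εσA(T⁴ − T_w⁴).
Steady state: P = εσA(T⁴ − T_w⁴) with A = 4πr² = 0.001041 m².
T⁴ = P/(εσA) + T_w⁴ = 40.5/(0.54·5.67×10⁻⁸·0.001041) + (706)⁴
    = 1.271×10¹² + 2.484×10¹¹ = 1.520×10¹² K⁴.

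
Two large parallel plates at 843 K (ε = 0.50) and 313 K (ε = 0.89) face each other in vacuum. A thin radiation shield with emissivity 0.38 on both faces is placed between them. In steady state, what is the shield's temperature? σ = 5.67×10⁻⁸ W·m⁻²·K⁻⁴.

In steady state the net flux on the hot side equals that on the cold side.
σ(T₁⁴−T_s⁴)/D₁ = σ(T_s⁴−T₂⁴)/D₂, with D₁ = 1/ε₁+1/ε_s−1 = 3.632, D₂ = 1/ε_s+1/ε₂−1 = 2.755.
Solve for T_s⁴: T_s⁴ = (D₂·T₁⁴ + D₁·T₂⁴)/(D₁+D₂) = 2.233×10¹¹ K⁴.

T_s ≈ 687 K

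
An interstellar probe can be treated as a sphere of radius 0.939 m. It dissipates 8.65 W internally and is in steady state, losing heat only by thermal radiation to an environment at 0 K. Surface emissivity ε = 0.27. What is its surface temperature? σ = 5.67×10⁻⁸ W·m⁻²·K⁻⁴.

T ≈ 84.5 K

Steady state: internal power = radiated power, P = εσA T⁴.
Radiating area A = 4πr² = 11.08 m².
T⁴ = P/(εσA) = 8.65/(0.27·5.67×10⁻⁸·11.08) = 5.100×10⁷ K⁴.
T = (5.100×10⁷)^(1/4).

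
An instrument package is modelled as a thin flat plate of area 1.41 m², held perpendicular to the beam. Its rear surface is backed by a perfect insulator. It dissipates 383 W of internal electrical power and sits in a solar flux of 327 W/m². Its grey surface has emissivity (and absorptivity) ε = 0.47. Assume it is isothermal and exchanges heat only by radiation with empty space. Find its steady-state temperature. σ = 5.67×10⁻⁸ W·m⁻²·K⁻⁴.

T ≈ 355 K

At steady state, absorbed solar power + internal power = radiated power.
Absorbed: α·S·A_cross = 0.47·327·1.410 = 216.7 W (cross-section A).
Total input = 216.7 + 383 = 599.7 W.
Radiated: εσ·A_surf·T⁴ with A_surf = A = 1.410 m².
T⁴ = 599.7/(0.47·5.67×10⁻⁸·1.410) = 1.596×10¹⁰ K⁴.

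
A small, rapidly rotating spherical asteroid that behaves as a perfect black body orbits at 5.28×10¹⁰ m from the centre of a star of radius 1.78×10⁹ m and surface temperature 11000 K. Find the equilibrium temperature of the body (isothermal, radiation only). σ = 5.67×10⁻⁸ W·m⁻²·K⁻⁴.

T ≈ 1430 K

The star's surface emits σT_*⁴; at distance d the flux is S = σT_*⁴(R_*/d)².
S = 5.67×10⁻⁸·(11000)⁴·(1.78×10⁹/5.28×10¹⁰)² = 9.435×10⁵ W/m².
For an isothermal sphere T⁴ = (1−a)S/(4σ) = 4.160×10¹² K⁴.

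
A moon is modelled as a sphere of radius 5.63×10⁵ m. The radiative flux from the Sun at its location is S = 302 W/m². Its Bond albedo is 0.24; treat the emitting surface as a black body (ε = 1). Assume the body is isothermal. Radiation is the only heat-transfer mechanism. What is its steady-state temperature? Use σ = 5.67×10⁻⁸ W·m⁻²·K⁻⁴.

T ≈ 178 K

At equilibrium, absorbed power = emitted power.
Absorbing cross-section = πr² = 9.958×10¹¹ m²; emitting surface = 4πr² = 3.983×10¹² m² (ratio 4).
(1−a)S·A_cross = εσ·A_surf·T⁴  ⇒  T⁴ = (1−a)S/(4σ).
T⁴ = 0.760·302/(4·5.67×10⁻⁸) = 1.012×10⁹ K⁴.
T = (1.012×10⁹)^(1/4).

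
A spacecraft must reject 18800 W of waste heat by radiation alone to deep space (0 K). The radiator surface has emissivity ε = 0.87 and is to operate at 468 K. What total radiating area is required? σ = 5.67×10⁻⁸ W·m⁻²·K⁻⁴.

P = εσA T⁴ ⇒ A = P/(εσT⁴).
T⁴ = 4.797×10¹⁰ K⁴.
A = 18800/(0.87 × 5.67×10⁻⁸ × 4.797×10¹⁰).

A ≈ 7.94 m²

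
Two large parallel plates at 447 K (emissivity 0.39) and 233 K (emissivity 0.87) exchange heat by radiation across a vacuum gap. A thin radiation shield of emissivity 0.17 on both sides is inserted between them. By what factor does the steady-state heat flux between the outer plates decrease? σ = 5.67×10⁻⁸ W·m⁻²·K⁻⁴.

factor ≈ 4.97

Without shield: q₀ = σΔ(T⁴)/(1/ε₁+1/ε₂−1) with denominator 2.714.
With shield the two gaps are in series; the resistances add: (1/ε₁+1/ε_s−1)+(1/ε_s+1/ε₂−1) = 7.446+6.032 = 13.48.
Heat-flux ratio q₀/q = 13.48/2.714.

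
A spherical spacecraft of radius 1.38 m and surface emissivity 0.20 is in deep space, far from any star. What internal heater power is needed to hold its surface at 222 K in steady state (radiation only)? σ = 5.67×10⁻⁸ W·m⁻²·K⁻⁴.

P ≈ 659 W

P = εσ·4πr²·T⁴.
4πr² = 23.93 m²; T⁴ = 2.429×10⁹ K⁴.
P = 0.20·5.67×10⁻⁸·23.93·2.429×10⁹.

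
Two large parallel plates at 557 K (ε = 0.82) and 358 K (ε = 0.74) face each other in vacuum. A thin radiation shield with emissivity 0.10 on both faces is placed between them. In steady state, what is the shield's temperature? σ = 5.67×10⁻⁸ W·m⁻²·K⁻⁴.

In steady state the net flux on the hot side equals that on the cold side.
σ(T₁⁴−T_s⁴)/D₁ = σ(T_s⁴−T₂⁴)/D₂, with D₁ = 1/ε₁+1/ε_s−1 = 10.22, D₂ = 1/ε_s+1/ε₂−1 = 10.35.
Solve for T_s⁴: T_s⁴ = (D₂·T₁⁴ + D₁·T₂⁴)/(D₁+D₂) = 5.660×10¹⁰ K⁴.

T_s ≈ 488 K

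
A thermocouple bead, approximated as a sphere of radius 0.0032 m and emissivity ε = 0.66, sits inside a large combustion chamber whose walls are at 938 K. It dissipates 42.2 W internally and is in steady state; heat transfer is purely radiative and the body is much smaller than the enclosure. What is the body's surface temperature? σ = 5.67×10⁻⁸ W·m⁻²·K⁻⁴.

For a small grey body in a large enclosure, net radiated power = εσA(T⁴ − T_w⁴).
Steady state: P = εσA(T⁴ − T_w⁴) with A = 4πr² = 1.287×10⁻⁴ m².
T⁴ = P/(εσA) + T_w⁴ = 42.2/(0.66·5.67×10⁻⁸·1.287×10⁻⁴) + (938)⁴
    = 8.763×10¹² + 7.741×10¹¹ = 9.538×10¹² K⁴.

T ≈ 1760 K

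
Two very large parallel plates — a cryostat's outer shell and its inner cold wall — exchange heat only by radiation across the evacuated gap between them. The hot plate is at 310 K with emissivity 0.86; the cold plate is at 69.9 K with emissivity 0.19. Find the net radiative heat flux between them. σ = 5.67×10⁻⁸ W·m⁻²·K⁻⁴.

For two infinite grey parallel plates, q = σ(T₁⁴ − T₂⁴)/(1/ε₁ + 1/ε₂ − 1).
T₁⁴ − T₂⁴ = 9.235×10⁹ − 2.387×10⁷ = 9.211×10⁹ K⁴.
1/ε₁ + 1/ε₂ − 1 = 1.163 + 5.263 − 1 = 5.426.
q = 5.67×10⁻⁸ × 9.211×10⁹ / 5.426.

q ≈ 96.3 W/m²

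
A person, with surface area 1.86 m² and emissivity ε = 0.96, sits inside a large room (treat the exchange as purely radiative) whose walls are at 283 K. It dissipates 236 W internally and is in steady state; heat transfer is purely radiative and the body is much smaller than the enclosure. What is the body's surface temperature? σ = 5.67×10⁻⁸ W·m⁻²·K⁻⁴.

T ≈ 306 K

For a small grey body in a large enclosure, net radiated power = εσA(T⁴ − T_w⁴).
Steady state: P = εσA(T⁴ − T_w⁴) with A = 1.86 m².
T⁴ = P/(εσA) + T_w⁴ = 236/(0.96·5.67×10⁻⁸·1.860) + (283)⁴
    = 2.331×10⁹ + 6.414×10⁹ = 8.745×10⁹ K⁴.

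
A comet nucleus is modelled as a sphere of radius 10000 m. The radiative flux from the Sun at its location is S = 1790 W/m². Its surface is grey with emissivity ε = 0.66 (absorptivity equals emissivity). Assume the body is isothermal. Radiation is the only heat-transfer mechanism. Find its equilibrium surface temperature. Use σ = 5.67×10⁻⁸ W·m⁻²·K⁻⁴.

T ≈ 298 K

At equilibrium, absorbed power = emitted power.
Absorbing cross-section = πr² = 3.142×10⁸ m²; emitting surface = 4πr² = 1.257×10⁹ m² (ratio 4).
εS·A_cross = εσ·A_surf·T⁴  ⇒  T⁴ = S/(4σ)   (ε cancels).
T⁴ = 1790/(4·5.67×10⁻⁸) = 7.892×10⁹ K⁴.
T = (7.892×10⁹)^(1/4).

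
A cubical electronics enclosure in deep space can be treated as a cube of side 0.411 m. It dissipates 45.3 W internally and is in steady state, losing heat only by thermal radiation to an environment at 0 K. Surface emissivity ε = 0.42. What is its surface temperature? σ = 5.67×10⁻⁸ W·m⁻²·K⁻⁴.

T ≈ 208 K

Steady state: internal power = radiated power, P = εσA T⁴.
Radiating area A = 6L² = 1.014 m².
T⁴ = P/(εσA) = 45.3/(0.42·5.67×10⁻⁸·1.014) = 1.877×10⁹ K⁴.
T = (1.877×10⁹)^(1/4).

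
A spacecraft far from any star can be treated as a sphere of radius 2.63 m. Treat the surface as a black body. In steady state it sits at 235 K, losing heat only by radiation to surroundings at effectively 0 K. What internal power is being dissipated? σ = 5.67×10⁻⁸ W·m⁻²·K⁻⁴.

P ≈ 15000 W

Steady state: P = εσA T⁴.
A = 4πr² = 86.92 m²; T⁴ = (235)⁴ = 3.050×10⁹ K⁴.
P = 1.0 × 5.67×10⁻⁸ × 86.92 × 3.050×10⁹.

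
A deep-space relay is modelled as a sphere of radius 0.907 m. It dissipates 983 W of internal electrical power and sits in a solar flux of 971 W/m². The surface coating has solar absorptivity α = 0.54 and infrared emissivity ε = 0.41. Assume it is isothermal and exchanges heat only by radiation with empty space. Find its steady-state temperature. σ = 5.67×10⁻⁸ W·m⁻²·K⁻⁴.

At steady state, absorbed solar power + internal power = radiated power.
Absorbed: α·S·A_cross = 0.54·971·2.584 = 1355 W (cross-section πr²).
Total input = 1355 + 983 = 2338 W.
Radiated: εσ·A_surf·T⁴ with A_surf = 4πr² = 10.34 m².
T⁴ = 2338/(0.41·5.67×10⁻⁸·10.34) = 9.729×10⁹ K⁴.

T ≈ 314 K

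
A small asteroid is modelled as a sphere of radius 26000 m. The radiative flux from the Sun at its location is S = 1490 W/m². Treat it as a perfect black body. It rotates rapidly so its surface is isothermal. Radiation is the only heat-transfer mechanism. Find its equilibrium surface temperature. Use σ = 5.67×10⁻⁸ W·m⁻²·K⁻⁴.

At equilibrium, absorbed power = emitted power.
Absorbing cross-section = πr² = 2.124×10⁹ m²; emitting surface = 4πr² = 8.495×10⁹ m² (ratio 4).
S·A_cross = εσ·A_surf·T⁴  ⇒  T⁴ = S/(4σ).
T⁴ = 1.00·1490/(4·5.67×10⁻⁸) = 6.570×10⁹ K⁴.
T = (6.570×10⁹)^(1/4).

T ≈ 285 K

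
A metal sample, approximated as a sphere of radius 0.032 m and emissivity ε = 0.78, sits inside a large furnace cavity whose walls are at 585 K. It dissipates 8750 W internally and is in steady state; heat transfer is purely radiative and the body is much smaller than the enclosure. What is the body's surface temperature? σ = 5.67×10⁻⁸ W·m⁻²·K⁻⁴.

For a small grey body in a large enclosure, net radiated power = εσA(T⁴ − T_w⁴).
Steady state: P = εσA(T⁴ − T_w⁴) with A = 4πr² = 0.01287 m².
T⁴ = P/(εσA) + T_w⁴ = 8750/(0.78·5.67×10⁻⁸·0.01287) + (585)⁴
    = 1.538×10¹³ + 1.171×10¹¹ = 1.549×10¹³ K⁴.

T ≈ 1980 K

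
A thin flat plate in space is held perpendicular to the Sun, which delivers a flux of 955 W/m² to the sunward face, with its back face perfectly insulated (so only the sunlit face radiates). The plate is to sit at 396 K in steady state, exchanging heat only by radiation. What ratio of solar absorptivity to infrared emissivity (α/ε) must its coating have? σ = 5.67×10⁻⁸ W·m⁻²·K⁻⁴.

α/ε ≈ 1.46

Balance: αS·A = εσ·1A·T⁴ ⇒ α/ε = σT⁴/S.
α/ε = 5.67×10⁻⁸·(396)⁴/955 = 5.67×10⁻⁸·2.459×10¹⁰/955.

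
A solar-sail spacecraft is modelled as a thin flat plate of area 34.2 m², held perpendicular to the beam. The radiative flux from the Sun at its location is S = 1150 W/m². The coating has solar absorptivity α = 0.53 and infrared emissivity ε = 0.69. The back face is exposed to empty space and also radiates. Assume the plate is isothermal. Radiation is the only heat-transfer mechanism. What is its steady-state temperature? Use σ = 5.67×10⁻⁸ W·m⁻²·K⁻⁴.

At equilibrium, absorbed power = emitted power.
Absorbing cross-section = A = 34.20 m²; emitting surface = 2A = 68.40 m² (ratio 2).
αS·A_cross = εσ·A_surf·T⁴  ⇒  T⁴ = αS/(ε·2σ).
T⁴ = 0.530·1150/(0.69·2·5.67×10⁻⁸) = 7.790×10⁹ K⁴.
T = (7.790×10⁹)^(1/4).

T ≈ 297 K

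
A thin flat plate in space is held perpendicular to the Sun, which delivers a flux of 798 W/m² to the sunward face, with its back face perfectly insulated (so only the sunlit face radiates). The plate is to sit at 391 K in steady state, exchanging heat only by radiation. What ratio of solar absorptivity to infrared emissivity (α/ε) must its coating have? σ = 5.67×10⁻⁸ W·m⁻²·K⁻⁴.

α/ε ≈ 1.66

Balance: αS·A = εσ·1A·T⁴ ⇒ α/ε = σT⁴/S.
α/ε = 5.67×10⁻⁸·(391)⁴/798 = 5.67×10⁻⁸·2.337×10¹⁰/798.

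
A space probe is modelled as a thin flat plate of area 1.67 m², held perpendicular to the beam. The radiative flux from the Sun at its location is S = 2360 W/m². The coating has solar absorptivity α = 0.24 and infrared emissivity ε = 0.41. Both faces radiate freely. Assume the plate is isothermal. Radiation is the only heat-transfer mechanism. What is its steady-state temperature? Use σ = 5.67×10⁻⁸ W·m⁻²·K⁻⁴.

At equilibrium, absorbed power = emitted power.
Absorbing cross-section = A = 1.670 m²; emitting surface = 2A = 3.340 m² (ratio 2).
αS·A_cross = εσ·A_surf·T⁴  ⇒  T⁴ = αS/(ε·2σ).
T⁴ = 0.240·2360/(0.41·2·5.67×10⁻⁸) = 1.218×10¹⁰ K⁴.
T = (1.218×10¹⁰)^(1/4).

T ≈ 332 K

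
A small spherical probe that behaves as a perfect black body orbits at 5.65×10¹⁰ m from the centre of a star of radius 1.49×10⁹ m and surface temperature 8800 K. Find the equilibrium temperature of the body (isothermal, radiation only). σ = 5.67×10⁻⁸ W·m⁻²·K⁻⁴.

The star's surface emits σT_*⁴; at distance d the flux is S = σT_*⁴(R_*/d)².
S = 5.67×10⁻⁸·(8800)⁴·(1.49×10⁹/5.65×10¹⁰)² = 2.365×10⁵ W/m².
For an isothermal sphere T⁴ = (1−a)S/(4σ) = 1.043×10¹² K⁴.

T ≈ 1010 K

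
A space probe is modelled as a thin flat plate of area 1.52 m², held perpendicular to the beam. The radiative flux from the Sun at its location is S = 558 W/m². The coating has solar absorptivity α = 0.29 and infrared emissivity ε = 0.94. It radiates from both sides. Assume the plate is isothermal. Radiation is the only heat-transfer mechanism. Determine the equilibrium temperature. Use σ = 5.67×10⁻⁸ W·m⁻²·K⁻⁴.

T ≈ 197 K

At equilibrium, absorbed power = emitted power.
Absorbing cross-section = A = 1.520 m²; emitting surface = 2A = 3.040 m² (ratio 2).
αS·A_cross = εσ·A_surf·T⁴  ⇒  T⁴ = αS/(ε·2σ).
T⁴ = 0.290·558/(0.94·2·5.67×10⁻⁸) = 1.518×10⁹ K⁴.
T = (1.518×10⁹)^(1/4).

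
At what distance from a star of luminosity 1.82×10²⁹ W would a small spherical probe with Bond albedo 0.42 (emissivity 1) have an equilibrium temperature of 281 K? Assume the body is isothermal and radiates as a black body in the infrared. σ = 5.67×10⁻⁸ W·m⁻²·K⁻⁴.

For an isothermal black-emitting sphere, (1−a)S·πr² = σ·4πr²·T⁴ ⇒ S = 4σT⁴/(1−a).
S = 4·5.67×10⁻⁸·(281)⁴/0.580 = 2438 W/m².
Flux falls as S = L/(4πd²), so d = √(L/(4πS)) = √(1.82×10²⁹/(4π·2438)).

d ≈ 2.44×10¹² m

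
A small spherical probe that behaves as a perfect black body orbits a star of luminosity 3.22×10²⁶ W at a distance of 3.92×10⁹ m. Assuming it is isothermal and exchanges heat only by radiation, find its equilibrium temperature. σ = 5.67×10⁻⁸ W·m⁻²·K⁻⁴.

First find the stellar flux at distance d: S = L/(4πd²) = 3.22×10²⁶/(4π·(3.92×10⁹)²) = 1.668×10⁶ W/m².
For an isothermal sphere, absorbed (1−a)S·πr² = emitted σ·4πr²·T⁴, so T⁴ = (1−a)S/(4σ).
T⁴ = 1.00·1.668×10⁶/(4·5.67×10⁻⁸) = 7.352×10¹² K⁴.

T ≈ 1650 K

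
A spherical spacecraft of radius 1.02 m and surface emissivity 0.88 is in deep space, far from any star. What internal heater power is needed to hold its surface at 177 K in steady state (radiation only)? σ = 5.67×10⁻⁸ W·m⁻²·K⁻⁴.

P = εσ·4πr²·T⁴.
4πr² = 13.07 m²; T⁴ = 9.815×10⁸ K⁴.
P = 0.88·5.67×10⁻⁸·13.07·9.815×10⁸.

P ≈ 640 W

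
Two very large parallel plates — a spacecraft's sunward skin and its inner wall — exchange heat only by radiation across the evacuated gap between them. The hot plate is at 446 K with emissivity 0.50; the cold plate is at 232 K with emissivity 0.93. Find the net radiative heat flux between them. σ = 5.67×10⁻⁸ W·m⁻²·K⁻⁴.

q ≈ 1000 W/m²

For two infinite grey parallel plates, q = σ(T₁⁴ − T₂⁴)/(1/ε₁ + 1/ε₂ − 1).
T₁⁴ − T₂⁴ = 3.957×10¹⁰ − 2.897×10⁹ = 3.667×10¹⁰ K⁴.
1/ε₁ + 1/ε₂ − 1 = 2.000 + 1.075 − 1 = 2.075.
q = 5.67×10⁻⁸ × 3.667×10¹⁰ / 2.075.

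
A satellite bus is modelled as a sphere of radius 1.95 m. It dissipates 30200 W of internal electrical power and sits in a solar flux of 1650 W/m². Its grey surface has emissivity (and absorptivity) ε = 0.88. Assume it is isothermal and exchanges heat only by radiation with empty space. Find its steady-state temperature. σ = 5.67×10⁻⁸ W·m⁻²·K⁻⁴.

At steady state, absorbed solar power + internal power = radiated power.
Absorbed: α·S·A_cross = 0.88·1650·11.95 = 17350 W (cross-section πr²).
Total input = 17350 + 30200 = 47550 W.
Radiated: εσ·A_surf·T⁴ with A_surf = 4πr² = 47.78 m².
T⁴ = 47550/(0.88·5.67×10⁻⁸·47.78) = 1.994×10¹⁰ K⁴.

T ≈ 376 K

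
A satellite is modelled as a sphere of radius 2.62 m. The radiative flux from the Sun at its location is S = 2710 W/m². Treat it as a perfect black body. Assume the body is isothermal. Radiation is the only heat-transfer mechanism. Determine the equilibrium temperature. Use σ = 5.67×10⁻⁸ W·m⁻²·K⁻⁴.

At equilibrium, absorbed power = emitted power.
Absorbing cross-section = πr² = 21.57 m²; emitting surface = 4πr² = 86.26 m² (ratio 4).
S·A_cross = εσ·A_surf·T⁴  ⇒  T⁴ = S/(4σ).
T⁴ = 1.00·2710/(4·5.67×10⁻⁸) = 1.195×10¹⁰ K⁴.
T = (1.195×10¹⁰)^(1/4).

T ≈ 331 K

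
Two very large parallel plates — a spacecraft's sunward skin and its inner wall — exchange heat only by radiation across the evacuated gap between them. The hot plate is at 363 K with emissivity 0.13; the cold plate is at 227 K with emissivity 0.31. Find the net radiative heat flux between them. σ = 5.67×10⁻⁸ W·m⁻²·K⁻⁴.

q ≈ 84.1 W/m²

For two infinite grey parallel plates, q = σ(T₁⁴ − T₂⁴)/(1/ε₁ + 1/ε₂ − 1).
T₁⁴ − T₂⁴ = 1.736×10¹⁰ − 2.655×10⁹ = 1.471×10¹⁰ K⁴.
1/ε₁ + 1/ε₂ − 1 = 7.692 + 3.226 − 1 = 9.918.
q = 5.67×10⁻⁸ × 1.471×10¹⁰ / 9.918.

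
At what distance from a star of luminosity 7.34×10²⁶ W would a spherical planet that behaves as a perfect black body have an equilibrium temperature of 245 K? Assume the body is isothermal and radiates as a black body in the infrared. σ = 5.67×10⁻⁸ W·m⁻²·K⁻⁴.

For an isothermal black-emitting sphere, (1−a)S·πr² = σ·4πr²·T⁴ ⇒ S = 4σT⁴/(1−a).
S = 4·5.67×10⁻⁸·(245)⁴/1.00 = 817.2 W/m².
Flux falls as S = L/(4πd²), so d = √(L/(4πS)) = √(7.34×10²⁶/(4π·817.2)).

d ≈ 2.67×10¹¹ m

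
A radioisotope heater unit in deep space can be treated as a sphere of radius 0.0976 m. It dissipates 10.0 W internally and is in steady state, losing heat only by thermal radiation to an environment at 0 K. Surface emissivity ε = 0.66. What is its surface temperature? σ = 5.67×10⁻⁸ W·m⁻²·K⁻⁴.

T ≈ 217 K

Steady state: internal power = radiated power, P = εσA T⁴.
Radiating area A = 4πr² = 0.1197 m².
T⁴ = P/(εσA) = 10.0/(0.66·5.67×10⁻⁸·0.1197) = 2.232×10⁹ K⁴.
T = (2.232×10⁹)^(1/4).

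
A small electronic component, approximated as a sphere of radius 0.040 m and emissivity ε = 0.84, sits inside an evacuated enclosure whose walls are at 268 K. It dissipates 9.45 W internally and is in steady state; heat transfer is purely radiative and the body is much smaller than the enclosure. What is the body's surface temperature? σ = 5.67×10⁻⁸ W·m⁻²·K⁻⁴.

For a small grey body in a large enclosure, net radiated power = εσA(T⁴ − T_w⁴).
Steady state: P = εσA(T⁴ − T_w⁴) with A = 4πr² = 0.02011 m².
T⁴ = P/(εσA) + T_w⁴ = 9.45/(0.84·5.67×10⁻⁸·0.02011) + (268)⁴
    = 9.868×10⁹ + 5.159×10⁹ = 1.503×10¹⁰ K⁴.

T ≈ 350 K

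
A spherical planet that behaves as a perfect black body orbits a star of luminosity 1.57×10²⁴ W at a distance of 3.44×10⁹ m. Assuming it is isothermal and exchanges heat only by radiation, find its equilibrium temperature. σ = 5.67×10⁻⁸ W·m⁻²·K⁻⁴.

First find the stellar flux at distance d: S = L/(4πd²) = 1.57×10²⁴/(4π·(3.44×10⁹)²) = 10560 W/m².
For an isothermal sphere, absorbed (1−a)S·πr² = emitted σ·4πr²·T⁴, so T⁴ = (1−a)S/(4σ).
T⁴ = 1.00·10560/(4·5.67×10⁻⁸) = 4.655×10¹⁰ K⁴.

T ≈ 464 K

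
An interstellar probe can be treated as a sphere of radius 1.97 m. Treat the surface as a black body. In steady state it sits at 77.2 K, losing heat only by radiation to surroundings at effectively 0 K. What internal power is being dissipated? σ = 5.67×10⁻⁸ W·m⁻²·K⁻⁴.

P ≈ 98.2 W

Steady state: P = εσA T⁴.
A = 4πr² = 48.77 m²; T⁴ = (77.2)⁴ = 3.552×10⁷ K⁴.
P = 1.0 × 5.67×10⁻⁸ × 48.77 × 3.552×10⁷.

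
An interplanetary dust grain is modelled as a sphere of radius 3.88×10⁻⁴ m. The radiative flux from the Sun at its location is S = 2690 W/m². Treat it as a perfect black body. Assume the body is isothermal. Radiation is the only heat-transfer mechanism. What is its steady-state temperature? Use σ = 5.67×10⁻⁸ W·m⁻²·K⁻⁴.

T ≈ 330 K

At equilibrium, absorbed power = emitted power.
Absorbing cross-section = πr² = 4.729×10⁻⁷ m²; emitting surface = 4πr² = 1.892×10⁻⁶ m² (ratio 4).
S·A_cross = εσ·A_surf·T⁴  ⇒  T⁴ = S/(4σ).
T⁴ = 1.00·2690/(4·5.67×10⁻⁸) = 1.186×10¹⁰ K⁴.
T = (1.186×10¹⁰)^(1/4).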